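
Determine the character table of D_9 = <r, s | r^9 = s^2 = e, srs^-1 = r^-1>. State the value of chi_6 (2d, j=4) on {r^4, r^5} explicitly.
Conjugacy classes: {e} of size 1, {r^1, r^8} of size 2, {r^2, r^7} of size 2, {r^3, r^6} of size 2, {r^4, r^5} of size 2, {s, sr, ..., sr^8} of size 9.
Character table:
  irrep \ class              {e} (size 1)  {r^1, r^8} (size 2)  {r^2, r^7} (size 2)  {r^3, r^6} (size 2)  {r^4, r^5} (size 2)  {s, sr, ..., sr^8} (size 9)
  chi_1 (triv)               1             1                    1                    1                    1                    1                          
  chi_2 (sign: r->1, s->-1)  1             1                    1                    1                    1                    -1                         
  chi_3 (2d, j=1)            2             2*cos(2*pi/9)        2*cos(4*pi/9)        -1                   -2*cos(pi/9)         0                          
  chi_4 (2d, j=2)            2             2*cos(4*pi/9)        -2*cos(pi/9)         -1                   2*cos(2*pi/9)        0                          
  chi_5 (2d, j=3)            2             -1                   -1                   2                    -1                   0                          
  chi_6 (2d, j=4)            2             -2*cos(pi/9)         2*cos(2*pi/9)        -1                   2*cos(4*pi/9)        0                          

Spot check: chi_6 (2d, j=4) on {r^4, r^5} = 2*cos(4*pi/9).

D_9 has order 2*9 = 18 with 6 conjugacy classes, hence 6 irreducibles. Sum of squared dims 1 + 1 + 4 + 4 + 4 + 4 = 18 = |G|. Linear characters come from the abelianisation; the 2-dimensional irreps have character r^k -> 2*cos(2*pi*j*k/9), reflections -> 0.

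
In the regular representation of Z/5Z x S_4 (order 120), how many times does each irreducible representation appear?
Each irreducible V_i of dimension d_i appears with multiplicity d_i, i.e. rho_reg = (direct sum over all irreducibles V_i) d_i V_i. The irreducible dimensions for Z/5Z x S_4 are 1, 1, 1, 1, 1, 1, 1, 1, 1, 1, 2, 2, 2, 2, 2, 3, 3, 3, 3, 3, 3, 3, 3, 3, 3: 10 irreducibles of dimension 1, each with multiplicity 1; 5 irreducibles of dimension 2, each with multiplicity 2; 10 irreducibles of dimension 3, each with multiplicity 3. Total dimension 10*1*1 + 5*2*2 + 10*3*3 = 120 = |G|.

Justification: General theorem: in the regular representation of a finite group G, each irreducible appears with multiplicity equal to its dimension. Check: dim(rho_reg) = sum d_i^2 = 1 + 1 + 1 + 1 + 1 + 1 + 1 + 1 + 1 + 1 + 4 + 4 + 4 + 4 + 4 + 9 + 9 + 9 + 9 + 9 + 9 + 9 + 9 + 9 + 9 = 120 = |G|.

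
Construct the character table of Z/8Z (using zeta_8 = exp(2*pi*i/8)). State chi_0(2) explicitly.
Character table of Z/8Z (irreps indexed chi_0,...,chi_7 with chi_k(m) = zeta_8^(k*m), zeta_8 = exp(2*pi*i/8)):
  irrep \ class  {0} (size 1)  {1} (size 1)    {2} (size 1)  {3} (size 1)    {4} (size 1)  {5} (size 1)    {6} (size 1)  {7} (size 1)  
  chi_0          1             1               1             1               1             1               1             1             
  chi_1          1             exp(I*pi/4)     I             exp(3*I*pi/4)   -1            exp(-3*I*pi/4)  -I            exp(-I*pi/4)  
  chi_2          1             I               -1            -I              1             I               -1            -I            
  chi_3          1             exp(3*I*pi/4)   -I            exp(I*pi/4)     -1            exp(-I*pi/4)    I             exp(-3*I*pi/4)
  chi_4          1             -1              1             -1              1             -1              1             -1            
  chi_5          1             exp(-3*I*pi/4)  I             exp(-I*pi/4)    -1            exp(I*pi/4)     -I            exp(3*I*pi/4) 
  chi_6          1             -I              -1            I               1             -I              -1            I             
  chi_7          1             exp(-I*pi/4)    -I            exp(-3*I*pi/4)  -1            exp(3*I*pi/4)   I             exp(I*pi/4)   

Spot check: chi_0(2) = zeta_8^(0*2) = zeta_8^0 = 1.

Proof sketch: Z/8Z is abelian, so all 8 irreducible complex representations are 1-dimensional. They are given by chi_k(m) = zeta_8^(k*m) for k = 0,...,7. Row orthogonality: sum_m chi_k(m) conj(chi_l(m)) = 8 * [k = l].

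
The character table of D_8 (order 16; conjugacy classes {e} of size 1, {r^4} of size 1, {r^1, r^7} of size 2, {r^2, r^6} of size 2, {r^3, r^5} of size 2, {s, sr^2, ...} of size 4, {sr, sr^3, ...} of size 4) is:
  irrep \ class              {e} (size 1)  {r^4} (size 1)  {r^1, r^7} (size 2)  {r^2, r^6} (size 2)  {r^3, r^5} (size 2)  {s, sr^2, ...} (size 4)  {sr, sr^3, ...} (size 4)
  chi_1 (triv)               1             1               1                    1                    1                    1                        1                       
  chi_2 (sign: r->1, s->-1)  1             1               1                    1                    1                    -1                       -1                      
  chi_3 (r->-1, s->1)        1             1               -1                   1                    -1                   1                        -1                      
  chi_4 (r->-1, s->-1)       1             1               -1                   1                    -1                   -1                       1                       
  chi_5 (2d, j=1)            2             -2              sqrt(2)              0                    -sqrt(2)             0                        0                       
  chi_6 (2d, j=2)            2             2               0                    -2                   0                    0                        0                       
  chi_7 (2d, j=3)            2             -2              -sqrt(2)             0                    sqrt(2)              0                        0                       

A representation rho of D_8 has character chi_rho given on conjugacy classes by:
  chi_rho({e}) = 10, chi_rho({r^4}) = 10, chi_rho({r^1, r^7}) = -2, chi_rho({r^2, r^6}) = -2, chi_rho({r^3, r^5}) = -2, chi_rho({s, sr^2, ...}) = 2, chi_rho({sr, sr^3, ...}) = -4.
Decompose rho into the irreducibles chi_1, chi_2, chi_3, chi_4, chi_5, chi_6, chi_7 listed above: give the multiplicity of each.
Multiplicities: chi_1: 0, chi_2: 1, chi_3: 3, chi_4: 0, chi_5: 0, chi_6: 3, chi_7: 0.

Solution. Use <chi_rho, chi> = (1/|G|) sum_C |C| * chi_rho(C) * conj(chi(C)) with |G| = 16 for each irreducible chi in the table:
  <chi_rho, chi_1> = (1/16)[1*(10)*conj(1) + 1*(10)*conj(1) + 2*(-2)*conj(1) + 2*(-2)*conj(1) + 2*(-2)*conj(1) + 4*(2)*conj(1) + 4*(-4)*conj(1)]
      = (1/16)[(10) + (10) + (-4) + (-4) + (-4) + (8) + (-16)] = 0/16 = 0
  <chi_rho, chi_2> = (1/16)[1*(10)*conj(1) + 1*(10)*conj(1) + 2*(-2)*conj(1) + 2*(-2)*conj(1) + 2*(-2)*conj(1) + 4*(2)*conj(-1) + 4*(-4)*conj(-1)]
      = (1/16)[(10) + (10) + (-4) + (-4) + (-4) + (-8) + (16)] = 16/16 = 1
  <chi_rho, chi_3> = (1/16)[1*(10)*conj(1) + 1*(10)*conj(1) + 2*(-2)*conj(-1) + 2*(-2)*conj(1) + 2*(-2)*conj(-1) + 4*(2)*conj(1) + 4*(-4)*conj(-1)]
      = (1/16)[(10) + (10) + (4) + (-4) + (4) + (8) + (16)] = 48/16 = 3
  <chi_rho, chi_4> = (1/16)[1*(10)*conj(1) + 1*(10)*conj(1) + 2*(-2)*conj(-1) + 2*(-2)*conj(1) + 2*(-2)*conj(-1) + 4*(2)*conj(-1) + 4*(-4)*conj(1)]
      = (1/16)[(10) + (10) + (4) + (-4) + (4) + (-8) + (-16)] = 0/16 = 0
  <chi_rho, chi_5> = (1/16)[1*(10)*conj(2) + 1*(10)*conj(-2) + 2*(-2)*conj(sqrt(2)) + 2*(-2)*conj(0) + 2*(-2)*conj(-sqrt(2)) + 4*(2)*conj(0) + 4*(-4)*conj(0)]
      = (1/16)[(20) + (-20) + (-4*sqrt(2)) + (0) + (4*sqrt(2)) + (0) + (0)] = 0/16 = 0
  <chi_rho, chi_6> = (1/16)[1*(10)*conj(2) + 1*(10)*conj(2) + 2*(-2)*conj(0) + 2*(-2)*conj(-2) + 2*(-2)*conj(0) + 4*(2)*conj(0) + 4*(-4)*conj(0)]
      = (1/16)[(20) + (20) + (0) + (8) + (0) + (0) + (0)] = 48/16 = 3
  <chi_rho, chi_7> = (1/16)[1*(10)*conj(2) + 1*(10)*conj(-2) + 2*(-2)*conj(-sqrt(2)) + 2*(-2)*conj(0) + 2*(-2)*conj(sqrt(2)) + 4*(2)*conj(0) + 4*(-4)*conj(0)]
      = (1/16)[(20) + (-20) + (4*sqrt(2)) + (0) + (-4*sqrt(2)) + (0) + (0)] = 0/16 = 0
Dimension check: dim(rho) = sum (mult * dim) = 0*1 + 1*1 + 3*1 + 0*1 + 0*2 + 3*2 + 0*2 = 10 = chi_rho(e) = 10.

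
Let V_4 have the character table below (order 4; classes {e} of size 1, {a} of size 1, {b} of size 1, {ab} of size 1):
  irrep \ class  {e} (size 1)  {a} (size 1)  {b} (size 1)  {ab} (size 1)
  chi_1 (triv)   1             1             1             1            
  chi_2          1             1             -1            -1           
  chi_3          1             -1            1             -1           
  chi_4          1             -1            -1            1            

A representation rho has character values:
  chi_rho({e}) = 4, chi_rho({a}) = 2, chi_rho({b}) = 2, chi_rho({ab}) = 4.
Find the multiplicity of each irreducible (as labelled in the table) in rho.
Multiplicities: chi_1: 3, chi_2: 0, chi_3: 0, chi_4: 1.

Working: Use <chi_rho, chi> = (1/|G|) sum_C |C| * chi_rho(C) * conj(chi(C)) with |G| = 4 for each irreducible chi in the table:
  <chi_rho, chi_1> = (1/4)[1*(4)*conj(1) + 1*(2)*conj(1) + 1*(2)*conj(1) + 1*(4)*conj(1)]
      = (1/4)[(4) + (2) + (2) + (4)] = 12/4 = 3
  <chi_rho, chi_2> = (1/4)[1*(4)*conj(1) + 1*(2)*conj(1) + 1*(2)*conj(-1) + 1*(4)*conj(-1)]
      = (1/4)[(4) + (2) + (-2) + (-4)] = 0/4 = 0
  <chi_rho, chi_3> = (1/4)[1*(4)*conj(1) + 1*(2)*conj(-1) + 1*(2)*conj(1) + 1*(4)*conj(-1)]
      = (1/4)[(4) + (-2) + (2) + (-4)] = 0/4 = 0
  <chi_rho, chi_4> = (1/4)[1*(4)*conj(1) + 1*(2)*conj(-1) + 1*(2)*conj(-1) + 1*(4)*conj(1)]
      = (1/4)[(4) + (-2) + (-2) + (4)] = 4/4 = 1
Dimension check: dim(rho) = sum (mult * dim) = 3*1 + 0*1 + 0*1 + 1*1 = 4 = chi_rho(e) = 4.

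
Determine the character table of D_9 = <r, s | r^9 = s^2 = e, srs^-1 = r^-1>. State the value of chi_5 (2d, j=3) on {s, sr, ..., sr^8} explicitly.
Conjugacy classes: {e} of size 1, {r^1, r^8} of size 2, {r^2, r^7} of size 2, {r^3, r^6} of size 2, {r^4, r^5} of size 2, {s, sr, ..., sr^8} of size 9.
Character table:
  irrep \ class              {e} (size 1)  {r^1, r^8} (size 2)  {r^2, r^7} (size 2)  {r^3, r^6} (size 2)  {r^4, r^5} (size 2)  {s, sr, ..., sr^8} (size 9)
  chi_1 (triv)               1             1                    1                    1                    1                    1                          
  chi_2 (sign: r->1, s->-1)  1             1                    1                    1                    1                    -1                         
  chi_3 (2d, j=1)            2             2*cos(2*pi/9)        2*cos(4*pi/9)        -1                   -2*cos(pi/9)         0                          
  chi_4 (2d, j=2)            2             2*cos(4*pi/9)        -2*cos(pi/9)         -1                   2*cos(2*pi/9)        0                          
  chi_5 (2d, j=3)            2             -1                   -1                   2                    -1                   0                          
  chi_6 (2d, j=4)            2             -2*cos(pi/9)         2*cos(2*pi/9)        -1                   2*cos(4*pi/9)        0                          

Spot check: chi_5 (2d, j=3) on {s, sr, ..., sr^8} = 0.

Details: D_9 has order 2*9 = 18 with 6 conjugacy classes, hence 6 irreducibles. Sum of squared dims 1 + 1 + 4 + 4 + 4 + 4 = 18 = |G|. Linear characters come from the abelianisation; the 2-dimensional irreps have character r^k -> 2*cos(2*pi*j*k/9), reflections -> 0.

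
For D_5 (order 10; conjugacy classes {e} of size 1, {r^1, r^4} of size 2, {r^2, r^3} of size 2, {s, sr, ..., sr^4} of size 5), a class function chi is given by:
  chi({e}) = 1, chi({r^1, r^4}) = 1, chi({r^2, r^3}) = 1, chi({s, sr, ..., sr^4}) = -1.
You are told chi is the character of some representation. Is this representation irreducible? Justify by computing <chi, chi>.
Irreducible: <chi, chi> = 1.

Working: <chi, chi> = (1/|G|) sum_C |C| * |chi(C)|^2 = (1/10)[1*|1|^2 + 2*|1|^2 + 2*|1|^2 + 5*|-1|^2]
  = (1/10)[(1) + (2) + (2) + (5)] = 10/10 = 1.
A character is irreducible iff <chi, chi> = 1, so this representation is irreducible.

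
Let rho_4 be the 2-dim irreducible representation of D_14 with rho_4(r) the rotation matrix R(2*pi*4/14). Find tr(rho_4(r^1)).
chi_{rho_4}(r^1) = 2*cos(2*pi*4*1/14) = -2*cos(3*pi/7)

Argument: rho_4(r^1) is rotation by angle 2*pi*4*1/14, whose trace is 2*cos(2*pi*4*1/14) = -2*cos(3*pi/7).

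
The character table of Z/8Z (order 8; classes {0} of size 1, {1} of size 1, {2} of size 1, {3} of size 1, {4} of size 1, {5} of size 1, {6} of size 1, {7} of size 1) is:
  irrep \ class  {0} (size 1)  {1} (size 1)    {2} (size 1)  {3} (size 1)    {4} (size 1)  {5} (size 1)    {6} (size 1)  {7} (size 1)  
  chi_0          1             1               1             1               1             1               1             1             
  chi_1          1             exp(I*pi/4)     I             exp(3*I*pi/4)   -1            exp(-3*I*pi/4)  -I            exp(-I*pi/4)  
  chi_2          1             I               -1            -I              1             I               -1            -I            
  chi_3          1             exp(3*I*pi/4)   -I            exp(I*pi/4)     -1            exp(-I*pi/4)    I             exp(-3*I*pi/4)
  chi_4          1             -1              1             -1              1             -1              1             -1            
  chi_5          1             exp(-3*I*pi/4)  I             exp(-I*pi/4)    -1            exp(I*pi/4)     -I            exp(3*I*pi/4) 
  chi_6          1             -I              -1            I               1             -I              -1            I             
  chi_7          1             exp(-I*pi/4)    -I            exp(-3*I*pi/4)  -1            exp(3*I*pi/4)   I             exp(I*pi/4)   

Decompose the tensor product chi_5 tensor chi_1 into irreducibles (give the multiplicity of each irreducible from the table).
chi_5 tensor chi_1 = chi_6 (all other irreducibles have multiplicity 0).

Argument: The character of a tensor product is the pointwise product (chi_5 * chi_1)(C) = chi_5(C) * chi_1(C):
  {0}: (1)*(1), {1}: (exp(-3*I*pi/4))*(exp(I*pi/4)), {2}: (I)*(I), {3}: (exp(-I*pi/4))*(exp(3*I*pi/4)), {4}: (-1)*(-1), {5}: (exp(I*pi/4))*(exp(-3*I*pi/4)), {6}: (-I)*(-I), {7}: (exp(3*I*pi/4))*(exp(-I*pi/4))
so (chi_5 * chi_1) takes values
  {0} -> 1, {1} -> -I, {2} -> -1, {3} -> I, {4} -> 1, {5} -> -I, {6} -> -1, {7} -> I.
Now take the inner product of this character with each irreducible chi from the table, <chi_5*chi_1, chi> = (1/8) sum_C |C| (chi_5*chi_1)(C) conj(chi(C)):
  <chi_5*chi_1, chi_0> = (1/8)[1*(1)*conj(1) + 1*(-I)*conj(1) + 1*(-1)*conj(1) + 1*(I)*conj(1) + 1*(1)*conj(1) + 1*(-I)*conj(1) + 1*(-1)*conj(1) + 1*(I)*conj(1)]
      = (1/8)[(1) + (-I) + (-1) + (I) + (1) + (-I) + (-1) + (I)] = 0/8 = 0
  <chi_5*chi_1, chi_1> = (1/8)[1*(1)*conj(1) + 1*(-I)*conj(exp(I*pi/4)) + 1*(-1)*conj(I) + 1*(I)*conj(exp(3*I*pi/4)) + 1*(1)*conj(-1) + 1*(-I)*conj(exp(-3*I*pi/4)) + 1*(-1)*conj(-I) + 1*(I)*conj(exp(-I*pi/4))]
      = (1/8)[(1) + (-exp(I*pi/4)) + (I) + (exp(-I*pi/4)) + (-1) + (-exp(-3*I*pi/4)) + (-I) + (exp(3*I*pi/4))] = 0/8 = 0
  <chi_5*chi_1, chi_2> = (1/8)[1*(1)*conj(1) + 1*(-I)*conj(I) + 1*(-1)*conj(-1) + 1*(I)*conj(-I) + 1*(1)*conj(1) + 1*(-I)*conj(I) + 1*(-1)*conj(-1) + 1*(I)*conj(-I)]
      = (1/8)[(1) + (-1) + (1) + (-1) + (1) + (-1) + (1) + (-1)] = 0/8 = 0
  <chi_5*chi_1, chi_3> = (1/8)[1*(1)*conj(1) + 1*(-I)*conj(exp(3*I*pi/4)) + 1*(-1)*conj(-I) + 1*(I)*conj(exp(I*pi/4)) + 1*(1)*conj(-1) + 1*(-I)*conj(exp(-I*pi/4)) + 1*(-1)*conj(I) + 1*(I)*conj(exp(-3*I*pi/4))]
      = (1/8)[(1) + (-exp(-I*pi/4)) + (-I) + (exp(I*pi/4)) + (-1) + (-exp(3*I*pi/4)) + (I) + (exp(-3*I*pi/4))] = 0/8 = 0
  <chi_5*chi_1, chi_4> = (1/8)[1*(1)*conj(1) + 1*(-I)*conj(-1) + 1*(-1)*conj(1) + 1*(I)*conj(-1) + 1*(1)*conj(1) + 1*(-I)*conj(-1) + 1*(-1)*conj(1) + 1*(I)*conj(-1)]
      = (1/8)[(1) + (I) + (-1) + (-I) + (1) + (I) + (-1) + (-I)] = 0/8 = 0
  <chi_5*chi_1, chi_5> = (1/8)[1*(1)*conj(1) + 1*(-I)*conj(exp(-3*I*pi/4)) + 1*(-1)*conj(I) + 1*(I)*conj(exp(-I*pi/4)) + 1*(1)*conj(-1) + 1*(-I)*conj(exp(I*pi/4)) + 1*(-1)*conj(-I) + 1*(I)*conj(exp(3*I*pi/4))]
      = (1/8)[(1) + (-exp(-3*I*pi/4)) + (I) + (exp(3*I*pi/4)) + (-1) + (-exp(I*pi/4)) + (-I) + (exp(-I*pi/4))] = 0/8 = 0
  <chi_5*chi_1, chi_6> = (1/8)[1*(1)*conj(1) + 1*(-I)*conj(-I) + 1*(-1)*conj(-1) + 1*(I)*conj(I) + 1*(1)*conj(1) + 1*(-I)*conj(-I) + 1*(-1)*conj(-1) + 1*(I)*conj(I)]
      = (1/8)[(1) + (1) + (1) + (1) + (1) + (1) + (1) + (1)] = 8/8 = 1
  <chi_5*chi_1, chi_7> = (1/8)[1*(1)*conj(1) + 1*(-I)*conj(exp(-I*pi/4)) + 1*(-1)*conj(-I) + 1*(I)*conj(exp(-3*I*pi/4)) + 1*(1)*conj(-1) + 1*(-I)*conj(exp(3*I*pi/4)) + 1*(-1)*conj(I) + 1*(I)*conj(exp(I*pi/4))]
      = (1/8)[(1) + (-exp(3*I*pi/4)) + (-I) + (exp(-3*I*pi/4)) + (-1) + (-exp(-I*pi/4)) + (I) + (exp(I*pi/4))] = 0/8 = 0
(Exp terms are combined using exp(i*s)*conj(exp(i*t)) = exp(i*(s-t)), and sums of them are collapsed using the identity that for every m > 1 the m distinct m-th roots of unity sum to 0, e.g. 1 + exp(2*I*pi/3) + exp(-2*I*pi/3) = 0.)
Hence the multiplicities are chi_6: 1. Dimension check: dim(chi_5)*dim(chi_1) = 1*1 = 1 and sum (mult * dim) = 1*1 = 1.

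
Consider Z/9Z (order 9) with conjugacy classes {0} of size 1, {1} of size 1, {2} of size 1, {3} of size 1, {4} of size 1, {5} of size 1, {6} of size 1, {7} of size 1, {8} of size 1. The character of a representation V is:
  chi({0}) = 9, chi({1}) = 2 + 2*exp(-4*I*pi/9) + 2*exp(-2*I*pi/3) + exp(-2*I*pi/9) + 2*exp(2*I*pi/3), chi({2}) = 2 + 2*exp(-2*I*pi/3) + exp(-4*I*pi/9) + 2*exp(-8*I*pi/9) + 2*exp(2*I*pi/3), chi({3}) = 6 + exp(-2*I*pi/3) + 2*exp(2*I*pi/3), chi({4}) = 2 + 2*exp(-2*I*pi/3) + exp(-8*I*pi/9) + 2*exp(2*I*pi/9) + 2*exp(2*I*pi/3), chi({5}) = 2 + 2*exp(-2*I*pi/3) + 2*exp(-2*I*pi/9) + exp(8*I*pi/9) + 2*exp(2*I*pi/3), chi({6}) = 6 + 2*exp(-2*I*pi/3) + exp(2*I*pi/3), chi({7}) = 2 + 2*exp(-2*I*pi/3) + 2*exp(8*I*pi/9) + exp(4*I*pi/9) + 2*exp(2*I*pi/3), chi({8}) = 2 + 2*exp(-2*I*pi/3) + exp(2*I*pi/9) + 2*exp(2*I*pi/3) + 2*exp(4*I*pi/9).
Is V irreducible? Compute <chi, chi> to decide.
Not irreducible (reducible): <chi, chi> = 17 > 1.

<chi, chi> = (1/|G|) sum_C |C| * |chi(C)|^2 = (1/9)[1*|9|^2 + 1*|2 + 2*exp(-4*I*pi/9) + 2*exp(-2*I*pi/3) + exp(-2*I*pi/9) + 2*exp(2*I*pi/3)|^2 + 1*|2 + 2*exp(-2*I*pi/3) + exp(-4*I*pi/9) + 2*exp(-8*I*pi/9) + 2*exp(2*I*pi/3)|^2 + 1*|6 + exp(-2*I*pi/3) + 2*exp(2*I*pi/3)|^2 + 1*|2 + 2*exp(-2*I*pi/3) + exp(-8*I*pi/9) + 2*exp(2*I*pi/9) + 2*exp(2*I*pi/3)|^2 + 1*|2 + 2*exp(-2*I*pi/3) + 2*exp(-2*I*pi/9) + exp(8*I*pi/9) + 2*exp(2*I*pi/3)|^2 + 1*|6 + 2*exp(-2*I*pi/3) + exp(2*I*pi/3)|^2 + 1*|2 + 2*exp(-2*I*pi/3) + 2*exp(8*I*pi/9) + exp(4*I*pi/9) + 2*exp(2*I*pi/3)|^2 + 1*|2 + 2*exp(-2*I*pi/3) + exp(2*I*pi/9) + 2*exp(2*I*pi/3) + 2*exp(4*I*pi/9)|^2]
  = (1/9)[(81) + (17 + 12*exp(-2*I*pi/3) + 6*exp(-4*I*pi/9) + 8*exp(-2*I*pi/9) + 6*exp(-8*I*pi/9) + 6*exp(8*I*pi/9) + 8*exp(2*I*pi/9) + 6*exp(4*I*pi/9) + 12*exp(2*I*pi/3)) + (17 + 12*exp(-2*I*pi/3) + 8*exp(-4*I*pi/9) + 6*exp(-2*I*pi/9) + 6*exp(-8*I*pi/9) + 6*exp(8*I*pi/9) + 6*exp(2*I*pi/9) + 8*exp(4*I*pi/9) + 12*exp(2*I*pi/3)) + (21) + (17 + 12*exp(-2*I*pi/3) + 6*exp(-4*I*pi/9) + 6*exp(-2*I*pi/9) + 8*exp(-8*I*pi/9) + 8*exp(8*I*pi/9) + 6*exp(2*I*pi/9) + 6*exp(4*I*pi/9) + 12*exp(2*I*pi/3)) + (17 + 12*exp(-2*I*pi/3) + 6*exp(-4*I*pi/9) + 6*exp(-2*I*pi/9) + 8*exp(-8*I*pi/9) + 8*exp(8*I*pi/9) + 6*exp(2*I*pi/9) + 6*exp(4*I*pi/9) + 12*exp(2*I*pi/3)) + (21) + (17 + 12*exp(-2*I*pi/3) + 8*exp(-4*I*pi/9) + 6*exp(-2*I*pi/9) + 6*exp(-8*I*pi/9) + 6*exp(8*I*pi/9) + 6*exp(2*I*pi/9) + 8*exp(4*I*pi/9) + 12*exp(2*I*pi/3)) + (17 + 12*exp(-2*I*pi/3) + 6*exp(-4*I*pi/9) + 8*exp(-2*I*pi/9) + 6*exp(-8*I*pi/9) + 6*exp(8*I*pi/9) + 8*exp(2*I*pi/9) + 6*exp(4*I*pi/9) + 12*exp(2*I*pi/3))] = 153/9 = 17.
(Exp terms are combined using exp(i*s)*conj(exp(i*t)) = exp(i*(s-t)), and sums of them are collapsed using the identity that for every m > 1 the m distinct m-th roots of unity sum to 0, e.g. 1 + exp(2*I*pi/3) + exp(-2*I*pi/3) = 0.)
A character is irreducible iff <chi, chi> = 1, so this representation is reducible.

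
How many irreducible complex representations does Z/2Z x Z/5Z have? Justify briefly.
10

The number of irreducible complex representations of a finite group equals its number of conjugacy classes. Z/2Z x Z/5Z is abelian of order 10, so every element is its own conjugacy class: 10 classes, so Z/2Z x Z/5Z (order 10) has exactly 10 irreducible complex representations.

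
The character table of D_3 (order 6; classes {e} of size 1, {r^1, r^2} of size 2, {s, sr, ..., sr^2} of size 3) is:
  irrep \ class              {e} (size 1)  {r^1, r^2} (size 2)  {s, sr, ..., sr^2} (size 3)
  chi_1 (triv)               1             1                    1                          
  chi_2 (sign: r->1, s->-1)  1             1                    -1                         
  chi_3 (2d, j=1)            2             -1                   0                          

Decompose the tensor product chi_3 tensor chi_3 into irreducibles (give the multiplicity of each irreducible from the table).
chi_3 tensor chi_3 = chi_1 + chi_2 + chi_3 (all other irreducibles have multiplicity 0).

The character of a tensor product is the pointwise product (chi_3 * chi_3)(C) = chi_3(C) * chi_3(C):
  {e}: (2)*(2), {r^1, r^2}: (-1)*(-1), {s, sr, ..., sr^2}: (0)*(0)
so (chi_3 * chi_3) takes values
  {e} -> 4, {r^1, r^2} -> 1, {s, sr, ..., sr^2} -> 0.
Now take the inner product of this character with each irreducible chi from the table, <chi_3*chi_3, chi> = (1/6) sum_C |C| (chi_3*chi_3)(C) conj(chi(C)):
  <chi_3*chi_3, chi_1> = (1/6)[1*(4)*conj(1) + 2*(1)*conj(1) + 3*(0)*conj(1)]
      = (1/6)[(4) + (2) + (0)] = 6/6 = 1
  <chi_3*chi_3, chi_2> = (1/6)[1*(4)*conj(1) + 2*(1)*conj(1) + 3*(0)*conj(-1)]
      = (1/6)[(4) + (2) + (0)] = 6/6 = 1
  <chi_3*chi_3, chi_3> = (1/6)[1*(4)*conj(2) + 2*(1)*conj(-1) + 3*(0)*conj(0)]
      = (1/6)[(8) + (-2) + (0)] = 6/6 = 1
Hence the multiplicities are chi_1: 1, chi_2: 1, chi_3: 1. Dimension check: dim(chi_3)*dim(chi_3) = 2*2 = 4 and sum (mult * dim) = 1*1 + 1*1 + 1*2 = 4.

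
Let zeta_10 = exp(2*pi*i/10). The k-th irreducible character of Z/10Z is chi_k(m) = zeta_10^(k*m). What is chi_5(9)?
chi_5(9) = zeta_10^45 = -1

Solution. chi_5(9) = zeta_10^(5*9) = zeta_10^45. Since zeta_10^10 = 1, this equals zeta_10^5 = exp(2*pi*i*5/10) = -1.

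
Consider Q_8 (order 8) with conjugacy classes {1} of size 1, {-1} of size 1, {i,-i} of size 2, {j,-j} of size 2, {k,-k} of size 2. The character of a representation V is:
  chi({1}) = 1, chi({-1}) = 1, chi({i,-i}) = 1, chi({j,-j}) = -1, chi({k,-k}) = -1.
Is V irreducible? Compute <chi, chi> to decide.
Irreducible: <chi, chi> = 1.

Explanation: <chi, chi> = (1/|G|) sum_C |C| * |chi(C)|^2 = (1/8)[1*|1|^2 + 1*|1|^2 + 2*|1|^2 + 2*|-1|^2 + 2*|-1|^2]
  = (1/8)[(1) + (1) + (2) + (2) + (2)] = 8/8 = 1.
A character is irreducible iff <chi, chi> = 1, so this representation is irreducible.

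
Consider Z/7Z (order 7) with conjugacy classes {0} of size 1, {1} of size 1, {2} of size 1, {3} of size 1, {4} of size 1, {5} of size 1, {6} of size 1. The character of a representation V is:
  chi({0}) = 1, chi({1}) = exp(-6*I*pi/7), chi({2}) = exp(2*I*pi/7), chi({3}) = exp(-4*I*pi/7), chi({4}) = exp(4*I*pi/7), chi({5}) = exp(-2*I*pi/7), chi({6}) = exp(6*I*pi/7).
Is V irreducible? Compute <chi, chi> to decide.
Irreducible: <chi, chi> = 1.

Argument: <chi, chi> = (1/|G|) sum_C |C| * |chi(C)|^2 = (1/7)[1*|1|^2 + 1*|exp(-6*I*pi/7)|^2 + 1*|exp(2*I*pi/7)|^2 + 1*|exp(-4*I*pi/7)|^2 + 1*|exp(4*I*pi/7)|^2 + 1*|exp(-2*I*pi/7)|^2 + 1*|exp(6*I*pi/7)|^2]
  = (1/7)[(1) + (1) + (1) + (1) + (1) + (1) + (1)] = 7/7 = 1.
(Exp terms are combined using exp(i*s)*conj(exp(i*t)) = exp(i*(s-t)), and sums of them are collapsed using the identity that for every m > 1 the m distinct m-th roots of unity sum to 0, e.g. 1 + exp(2*I*pi/3) + exp(-2*I*pi/3) = 0.)
A character is irreducible iff <chi, chi> = 1, so this representation is irreducible.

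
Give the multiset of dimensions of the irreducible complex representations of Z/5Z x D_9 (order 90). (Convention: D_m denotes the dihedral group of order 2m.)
Dimensions: 1, 1, 1, 1, 1, 1, 1, 1, 1, 1, 2, 2, 2, 2, 2, 2, 2, 2, 2, 2, 2, 2, 2, 2, 2, 2, 2, 2, 2, 2

There are 30 irreducibles (= number of conjugacy classes). Their dimensions d_i satisfy sum d_i^2 = |G| = 90: 1 + 1 + 1 + 1 + 1 + 1 + 1 + 1 + 1 + 1 + 4 + 4 + 4 + 4 + 4 + 4 + 4 + 4 + 4 + 4 + 4 + 4 + 4 + 4 + 4 + 4 + 4 + 4 + 4 + 4 = 90. (For the product with Z/5Z: each of the 5 1-dim characters of Z/5Z tensors with each irrep of D_9, giving 5 copies of each D_9-dimension.)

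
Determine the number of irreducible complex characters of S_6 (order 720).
11

Working: The number of irreducible complex representations of a finite group equals its number of conjugacy classes. Conjugacy classes in S_6 correspond to cycle types, i.e. partitions of 6; there are p(6) = 11 of them, so S_6 (order 720) has exactly 11 irreducible complex representations.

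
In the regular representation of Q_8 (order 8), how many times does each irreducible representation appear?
Each irreducible V_i of dimension d_i appears with multiplicity d_i, i.e. rho_reg = (direct sum over all irreducibles V_i) d_i V_i. The irreducible dimensions for Q_8 are 1, 1, 1, 1, 2: 4 irreducibles of dimension 1, each with multiplicity 1; 1 irreducible of dimension 2, with multiplicity 2. Total dimension 4*1*1 + 1*2*2 = 8 = |G|.

General theorem: in the regular representation of a finite group G, each irreducible appears with multiplicity equal to its dimension. Check: dim(rho_reg) = sum d_i^2 = 1 + 1 + 1 + 1 + 4 = 8 = |G|.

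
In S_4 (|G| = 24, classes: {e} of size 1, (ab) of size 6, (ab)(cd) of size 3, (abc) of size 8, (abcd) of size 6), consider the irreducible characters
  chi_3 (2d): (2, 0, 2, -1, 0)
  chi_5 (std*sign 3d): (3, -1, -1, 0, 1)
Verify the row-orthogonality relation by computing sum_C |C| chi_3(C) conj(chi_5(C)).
Sum = 0; so <chi_3, chi_5> = 0 (distinct irreducibles are orthogonal).

Proof sketch: Compute term by term over conjugacy classes (|C| * chi_3(C) * conj(chi_5(C))):
  1*(2)*conj(3) + 6*(0)*conj(-1) + 3*(2)*conj(-1) + 8*(-1)*conj(0) + 6*(0)*conj(1)
  = (6) + (0) + (-6) + (0) + (0)
  = 0.
Dividing by |G| = 24 gives 0/24 = 0, matching the row-orthogonality relation <chi_3, chi_5> = [chi_3 = chi_5].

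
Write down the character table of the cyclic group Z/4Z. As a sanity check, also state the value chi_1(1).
Character table of Z/4Z (irreps indexed chi_0,...,chi_3 with chi_k(m) = zeta_4^(k*m), zeta_4 = exp(2*pi*i/4)):
  irrep \ class  {0} (size 1)  {1} (size 1)  {2} (size 1)  {3} (size 1)
  chi_0          1             1             1             1           
  chi_1          1             I             -1            -I          
  chi_2          1             -1            1             -1          
  chi_3          1             -I            -1            I           

Spot check: chi_1(1) = zeta_4^(1*1) = zeta_4^1 = I.

Proof sketch: Z/4Z is abelian, so all 4 irreducible complex representations are 1-dimensional. They are given by chi_k(m) = zeta_4^(k*m) for k = 0,...,3. Row orthogonality: sum_m chi_k(m) conj(chi_l(m)) = 4 * [k = l].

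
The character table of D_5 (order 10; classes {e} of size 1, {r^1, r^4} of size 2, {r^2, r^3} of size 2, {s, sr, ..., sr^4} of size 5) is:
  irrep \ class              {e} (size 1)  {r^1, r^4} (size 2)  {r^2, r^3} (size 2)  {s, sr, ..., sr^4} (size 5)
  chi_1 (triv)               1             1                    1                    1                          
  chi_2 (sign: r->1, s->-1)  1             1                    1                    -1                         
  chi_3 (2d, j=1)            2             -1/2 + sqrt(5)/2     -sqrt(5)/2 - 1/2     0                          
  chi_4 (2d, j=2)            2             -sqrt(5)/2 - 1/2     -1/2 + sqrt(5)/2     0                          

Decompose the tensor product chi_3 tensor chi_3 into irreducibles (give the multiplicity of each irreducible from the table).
chi_3 tensor chi_3 = chi_1 + chi_2 + chi_4 (all other irreducibles have multiplicity 0).

Solution. The character of a tensor product is the pointwise product (chi_3 * chi_3)(C) = chi_3(C) * chi_3(C):
  {e}: (2)*(2), {r^1, r^4}: (-1/2 + sqrt(5)/2)*(-1/2 + sqrt(5)/2), {r^2, r^3}: (-sqrt(5)/2 - 1/2)*(-sqrt(5)/2 - 1/2), {s, sr, ..., sr^4}: (0)*(0)
so (chi_3 * chi_3) takes values
  {e} -> 4, {r^1, r^4} -> 3/2 - sqrt(5)/2, {r^2, r^3} -> sqrt(5)/2 + 3/2, {s, sr, ..., sr^4} -> 0.
Now take the inner product of this character with each irreducible chi from the table, <chi_3*chi_3, chi> = (1/10) sum_C |C| (chi_3*chi_3)(C) conj(chi(C)):
  <chi_3*chi_3, chi_1> = (1/10)[1*(4)*conj(1) + 2*(3/2 - sqrt(5)/2)*conj(1) + 2*(sqrt(5)/2 + 3/2)*conj(1) + 5*(0)*conj(1)]
      = (1/10)[(4) + (3 - sqrt(5)) + (sqrt(5) + 3) + (0)] = 10/10 = 1
  <chi_3*chi_3, chi_2> = (1/10)[1*(4)*conj(1) + 2*(3/2 - sqrt(5)/2)*conj(1) + 2*(sqrt(5)/2 + 3/2)*conj(1) + 5*(0)*conj(-1)]
      = (1/10)[(4) + (3 - sqrt(5)) + (sqrt(5) + 3) + (0)] = 10/10 = 1
  <chi_3*chi_3, chi_3> = (1/10)[1*(4)*conj(2) + 2*(3/2 - sqrt(5)/2)*conj(-1/2 + sqrt(5)/2) + 2*(sqrt(5)/2 + 3/2)*conj(-sqrt(5)/2 - 1/2) + 5*(0)*conj(0)]
      = (1/10)[(8) + (-4 + 2*sqrt(5)) + (-2*sqrt(5) - 4) + (0)] = 0/10 = 0
  <chi_3*chi_3, chi_4> = (1/10)[1*(4)*conj(2) + 2*(3/2 - sqrt(5)/2)*conj(-sqrt(5)/2 - 1/2) + 2*(sqrt(5)/2 + 3/2)*conj(-1/2 + sqrt(5)/2) + 5*(0)*conj(0)]
      = (1/10)[(8) + (1 - sqrt(5)) + (1 + sqrt(5)) + (0)] = 10/10 = 1
Hence the multiplicities are chi_1: 1, chi_2: 1, chi_4: 1. Dimension check: dim(chi_3)*dim(chi_3) = 2*2 = 4 and sum (mult * dim) = 1*1 + 1*1 + 1*2 = 4.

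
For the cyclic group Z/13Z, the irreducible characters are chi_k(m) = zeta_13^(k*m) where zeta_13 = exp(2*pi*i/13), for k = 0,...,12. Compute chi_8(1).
chi_8(1) = zeta_13^8 = exp(-10*I*pi/13)

Proof sketch: chi_8(1) = zeta_13^(8*1) = zeta_13^8. Since zeta_13^13 = 1, this equals zeta_13^8 = exp(2*pi*i*8/13) = exp(-10*I*pi/13).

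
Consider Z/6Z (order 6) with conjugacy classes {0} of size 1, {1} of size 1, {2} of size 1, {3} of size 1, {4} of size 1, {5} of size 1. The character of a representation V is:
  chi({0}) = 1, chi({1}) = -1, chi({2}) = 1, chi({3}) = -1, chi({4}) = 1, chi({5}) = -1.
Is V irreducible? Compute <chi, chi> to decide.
Irreducible: <chi, chi> = 1.

Derivation: <chi, chi> = (1/|G|) sum_C |C| * |chi(C)|^2 = (1/6)[1*|1|^2 + 1*|-1|^2 + 1*|1|^2 + 1*|-1|^2 + 1*|1|^2 + 1*|-1|^2]
  = (1/6)[(1) + (1) + (1) + (1) + (1) + (1)] = 6/6 = 1.
(Exp terms are combined using exp(i*s)*conj(exp(i*t)) = exp(i*(s-t)), and sums of them are collapsed using the identity that for every m > 1 the m distinct m-th roots of unity sum to 0, e.g. 1 + exp(2*I*pi/3) + exp(-2*I*pi/3) = 0.)
A character is irreducible iff <chi, chi> = 1, so this representation is irreducible.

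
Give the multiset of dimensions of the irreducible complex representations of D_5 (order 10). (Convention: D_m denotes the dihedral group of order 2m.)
Dimensions: 1, 1, 2, 2

Explanation: There are 4 irreducibles (= number of conjugacy classes). Their dimensions d_i satisfy sum d_i^2 = |G| = 10: 1 + 1 + 4 + 4 = 10.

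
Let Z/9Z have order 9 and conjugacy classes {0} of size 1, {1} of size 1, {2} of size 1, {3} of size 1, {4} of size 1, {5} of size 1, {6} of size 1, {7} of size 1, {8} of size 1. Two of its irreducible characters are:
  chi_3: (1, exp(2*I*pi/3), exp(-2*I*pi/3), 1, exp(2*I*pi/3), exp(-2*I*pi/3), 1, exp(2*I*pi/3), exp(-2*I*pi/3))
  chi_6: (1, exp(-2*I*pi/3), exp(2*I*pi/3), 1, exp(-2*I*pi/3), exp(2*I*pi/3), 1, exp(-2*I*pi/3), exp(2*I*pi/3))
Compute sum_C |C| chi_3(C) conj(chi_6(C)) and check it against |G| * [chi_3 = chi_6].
Sum = 0; so <chi_3, chi_6> = 0 (distinct irreducibles are orthogonal).

Argument: Compute term by term over conjugacy classes (|C| * chi_3(C) * conj(chi_6(C))):
  1*(1)*conj(1) + 1*(exp(2*I*pi/3))*conj(exp(-2*I*pi/3)) + 1*(exp(-2*I*pi/3))*conj(exp(2*I*pi/3)) + 1*(1)*conj(1) + 1*(exp(2*I*pi/3))*conj(exp(-2*I*pi/3)) + 1*(exp(-2*I*pi/3))*conj(exp(2*I*pi/3)) + 1*(1)*conj(1) + 1*(exp(2*I*pi/3))*conj(exp(-2*I*pi/3)) + 1*(exp(-2*I*pi/3))*conj(exp(2*I*pi/3))
  = (1) + (exp(-2*I*pi/3)) + (exp(2*I*pi/3)) + (1) + (exp(-2*I*pi/3)) + (exp(2*I*pi/3)) + (1) + (exp(-2*I*pi/3)) + (exp(2*I*pi/3))
  = 0.
(Exp terms are combined using exp(i*s)*conj(exp(i*t)) = exp(i*(s-t)), and sums of them are collapsed using the identity that for every m > 1 the m distinct m-th roots of unity sum to 0, e.g. 1 + exp(2*I*pi/3) + exp(-2*I*pi/3) = 0.)
Dividing by |G| = 9 gives 0/9 = 0, matching the row-orthogonality relation <chi_3, chi_6> = [chi_3 = chi_6].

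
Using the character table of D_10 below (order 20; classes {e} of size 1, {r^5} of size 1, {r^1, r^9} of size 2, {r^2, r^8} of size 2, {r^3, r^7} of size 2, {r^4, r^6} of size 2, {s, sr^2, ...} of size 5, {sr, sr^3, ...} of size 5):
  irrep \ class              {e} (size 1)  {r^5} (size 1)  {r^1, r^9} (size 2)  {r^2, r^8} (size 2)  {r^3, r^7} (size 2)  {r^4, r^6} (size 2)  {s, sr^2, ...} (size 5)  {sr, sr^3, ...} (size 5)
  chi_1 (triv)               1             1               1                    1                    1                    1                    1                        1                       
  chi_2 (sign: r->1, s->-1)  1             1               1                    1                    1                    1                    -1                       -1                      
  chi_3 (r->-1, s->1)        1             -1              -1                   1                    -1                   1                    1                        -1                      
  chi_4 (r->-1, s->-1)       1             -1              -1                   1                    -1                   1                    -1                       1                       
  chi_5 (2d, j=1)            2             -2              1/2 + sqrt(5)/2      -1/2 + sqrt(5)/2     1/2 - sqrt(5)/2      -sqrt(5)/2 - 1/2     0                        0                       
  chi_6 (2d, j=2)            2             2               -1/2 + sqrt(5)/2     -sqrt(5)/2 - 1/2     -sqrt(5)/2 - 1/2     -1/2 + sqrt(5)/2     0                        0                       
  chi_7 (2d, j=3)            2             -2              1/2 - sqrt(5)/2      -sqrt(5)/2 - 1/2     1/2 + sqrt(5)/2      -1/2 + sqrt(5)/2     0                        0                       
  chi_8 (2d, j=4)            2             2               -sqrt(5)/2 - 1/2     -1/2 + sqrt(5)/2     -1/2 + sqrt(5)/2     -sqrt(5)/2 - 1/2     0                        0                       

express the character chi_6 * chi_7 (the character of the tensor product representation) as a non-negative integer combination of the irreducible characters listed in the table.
chi_6 tensor chi_7 = chi_3 + chi_4 + chi_5 (all other irreducibles have multiplicity 0).

Details: The character of a tensor product is the pointwise product (chi_6 * chi_7)(C) = chi_6(C) * chi_7(C):
  {e}: (2)*(2), {r^5}: (2)*(-2), {r^1, r^9}: (-1/2 + sqrt(5)/2)*(1/2 - sqrt(5)/2), {r^2, r^8}: (-sqrt(5)/2 - 1/2)*(-sqrt(5)/2 - 1/2), {r^3, r^7}: (-sqrt(5)/2 - 1/2)*(1/2 + sqrt(5)/2), {r^4, r^6}: (-1/2 + sqrt(5)/2)*(-1/2 + sqrt(5)/2), {s, sr^2, ...}: (0)*(0), {sr, sr^3, ...}: (0)*(0)
so (chi_6 * chi_7) takes values
  {e} -> 4, {r^5} -> -4, {r^1, r^9} -> -3/2 + sqrt(5)/2, {r^2, r^8} -> sqrt(5)/2 + 3/2, {r^3, r^7} -> -3/2 - sqrt(5)/2, {r^4, r^6} -> 3/2 - sqrt(5)/2, {s, sr^2, ...} -> 0, {sr, sr^3, ...} -> 0.
Now take the inner product of this character with each irreducible chi from the table, <chi_6*chi_7, chi> = (1/20) sum_C |C| (chi_6*chi_7)(C) conj(chi(C)):
  <chi_6*chi_7, chi_1> = (1/20)[1*(4)*conj(1) + 1*(-4)*conj(1) + 2*(-3/2 + sqrt(5)/2)*conj(1) + 2*(sqrt(5)/2 + 3/2)*conj(1) + 2*(-3/2 - sqrt(5)/2)*conj(1) + 2*(3/2 - sqrt(5)/2)*conj(1) + 5*(0)*conj(1) + 5*(0)*conj(1)]
      = (1/20)[(4) + (-4) + (-3 + sqrt(5)) + (sqrt(5) + 3) + (-3 - sqrt(5)) + (3 - sqrt(5)) + (0) + (0)] = 0/20 = 0
  <chi_6*chi_7, chi_2> = (1/20)[1*(4)*conj(1) + 1*(-4)*conj(1) + 2*(-3/2 + sqrt(5)/2)*conj(1) + 2*(sqrt(5)/2 + 3/2)*conj(1) + 2*(-3/2 - sqrt(5)/2)*conj(1) + 2*(3/2 - sqrt(5)/2)*conj(1) + 5*(0)*conj(-1) + 5*(0)*conj(-1)]
      = (1/20)[(4) + (-4) + (-3 + sqrt(5)) + (sqrt(5) + 3) + (-3 - sqrt(5)) + (3 - sqrt(5)) + (0) + (0)] = 0/20 = 0
  <chi_6*chi_7, chi_3> = (1/20)[1*(4)*conj(1) + 1*(-4)*conj(-1) + 2*(-3/2 + sqrt(5)/2)*conj(-1) + 2*(sqrt(5)/2 + 3/2)*conj(1) + 2*(-3/2 - sqrt(5)/2)*conj(-1) + 2*(3/2 - sqrt(5)/2)*conj(1) + 5*(0)*conj(1) + 5*(0)*conj(-1)]
      = (1/20)[(4) + (4) + (3 - sqrt(5)) + (sqrt(5) + 3) + (sqrt(5) + 3) + (3 - sqrt(5)) + (0) + (0)] = 20/20 = 1
  <chi_6*chi_7, chi_4> = (1/20)[1*(4)*conj(1) + 1*(-4)*conj(-1) + 2*(-3/2 + sqrt(5)/2)*conj(-1) + 2*(sqrt(5)/2 + 3/2)*conj(1) + 2*(-3/2 - sqrt(5)/2)*conj(-1) + 2*(3/2 - sqrt(5)/2)*conj(1) + 5*(0)*conj(-1) + 5*(0)*conj(1)]
      = (1/20)[(4) + (4) + (3 - sqrt(5)) + (sqrt(5) + 3) + (sqrt(5) + 3) + (3 - sqrt(5)) + (0) + (0)] = 20/20 = 1
  <chi_6*chi_7, chi_5> = (1/20)[1*(4)*conj(2) + 1*(-4)*conj(-2) + 2*(-3/2 + sqrt(5)/2)*conj(1/2 + sqrt(5)/2) + 2*(sqrt(5)/2 + 3/2)*conj(-1/2 + sqrt(5)/2) + 2*(-3/2 - sqrt(5)/2)*conj(1/2 - sqrt(5)/2) + 2*(3/2 - sqrt(5)/2)*conj(-sqrt(5)/2 - 1/2) + 5*(0)*conj(0) + 5*(0)*conj(0)]
      = (1/20)[(8) + (8) + (1 - sqrt(5)) + (1 + sqrt(5)) + (1 + sqrt(5)) + (1 - sqrt(5)) + (0) + (0)] = 20/20 = 1
  <chi_6*chi_7, chi_6> = (1/20)[1*(4)*conj(2) + 1*(-4)*conj(2) + 2*(-3/2 + sqrt(5)/2)*conj(-1/2 + sqrt(5)/2) + 2*(sqrt(5)/2 + 3/2)*conj(-sqrt(5)/2 - 1/2) + 2*(-3/2 - sqrt(5)/2)*conj(-sqrt(5)/2 - 1/2) + 2*(3/2 - sqrt(5)/2)*conj(-1/2 + sqrt(5)/2) + 5*(0)*conj(0) + 5*(0)*conj(0)]
      = (1/20)[(8) + (-8) + (4 - 2*sqrt(5)) + (-2*sqrt(5) - 4) + (4 + 2*sqrt(5)) + (-4 + 2*sqrt(5)) + (0) + (0)] = 0/20 = 0
  <chi_6*chi_7, chi_7> = (1/20)[1*(4)*conj(2) + 1*(-4)*conj(-2) + 2*(-3/2 + sqrt(5)/2)*conj(1/2 - sqrt(5)/2) + 2*(sqrt(5)/2 + 3/2)*conj(-sqrt(5)/2 - 1/2) + 2*(-3/2 - sqrt(5)/2)*conj(1/2 + sqrt(5)/2) + 2*(3/2 - sqrt(5)/2)*conj(-1/2 + sqrt(5)/2) + 5*(0)*conj(0) + 5*(0)*conj(0)]
      = (1/20)[(8) + (8) + (-4 + 2*sqrt(5)) + (-2*sqrt(5) - 4) + (-2*sqrt(5) - 4) + (-4 + 2*sqrt(5)) + (0) + (0)] = 0/20 = 0
  <chi_6*chi_7, chi_8> = (1/20)[1*(4)*conj(2) + 1*(-4)*conj(2) + 2*(-3/2 + sqrt(5)/2)*conj(-sqrt(5)/2 - 1/2) + 2*(sqrt(5)/2 + 3/2)*conj(-1/2 + sqrt(5)/2) + 2*(-3/2 - sqrt(5)/2)*conj(-1/2 + sqrt(5)/2) + 2*(3/2 - sqrt(5)/2)*conj(-sqrt(5)/2 - 1/2) + 5*(0)*conj(0) + 5*(0)*conj(0)]
      = (1/20)[(8) + (-8) + (-1 + sqrt(5)) + (1 + sqrt(5)) + (-sqrt(5) - 1) + (1 - sqrt(5)) + (0) + (0)] = 0/20 = 0
Hence the multiplicities are chi_3: 1, chi_4: 1, chi_5: 1. Dimension check: dim(chi_6)*dim(chi_7) = 2*2 = 4 and sum (mult * dim) = 1*1 + 1*1 + 1*2 = 4.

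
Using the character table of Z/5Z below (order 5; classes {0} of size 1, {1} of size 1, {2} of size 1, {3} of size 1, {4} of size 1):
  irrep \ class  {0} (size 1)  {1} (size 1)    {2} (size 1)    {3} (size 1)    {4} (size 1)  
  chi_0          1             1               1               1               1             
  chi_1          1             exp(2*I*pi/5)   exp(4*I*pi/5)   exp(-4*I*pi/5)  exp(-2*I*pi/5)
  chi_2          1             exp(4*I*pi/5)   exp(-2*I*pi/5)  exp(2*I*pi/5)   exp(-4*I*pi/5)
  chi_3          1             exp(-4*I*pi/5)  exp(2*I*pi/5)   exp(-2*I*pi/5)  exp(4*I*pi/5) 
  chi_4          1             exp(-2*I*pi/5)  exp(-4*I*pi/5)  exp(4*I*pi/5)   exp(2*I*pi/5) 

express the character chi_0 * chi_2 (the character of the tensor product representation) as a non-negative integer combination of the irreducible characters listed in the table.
chi_0 tensor chi_2 = chi_2 (all other irreducibles have multiplicity 0).

Details: The character of a tensor product is the pointwise product (chi_0 * chi_2)(C) = chi_0(C) * chi_2(C):
  {0}: (1)*(1), {1}: (1)*(exp(4*I*pi/5)), {2}: (1)*(exp(-2*I*pi/5)), {3}: (1)*(exp(2*I*pi/5)), {4}: (1)*(exp(-4*I*pi/5))
so (chi_0 * chi_2) takes values
  {0} -> 1, {1} -> exp(4*I*pi/5), {2} -> exp(-2*I*pi/5), {3} -> exp(2*I*pi/5), {4} -> exp(-4*I*pi/5).
Now take the inner product of this character with each irreducible chi from the table, <chi_0*chi_2, chi> = (1/5) sum_C |C| (chi_0*chi_2)(C) conj(chi(C)):
  <chi_0*chi_2, chi_0> = (1/5)[1*(1)*conj(1) + 1*(exp(4*I*pi/5))*conj(1) + 1*(exp(-2*I*pi/5))*conj(1) + 1*(exp(2*I*pi/5))*conj(1) + 1*(exp(-4*I*pi/5))*conj(1)]
      = (1/5)[(1) + (exp(4*I*pi/5)) + (exp(-2*I*pi/5)) + (exp(2*I*pi/5)) + (exp(-4*I*pi/5))] = 0/5 = 0
  <chi_0*chi_2, chi_1> = (1/5)[1*(1)*conj(1) + 1*(exp(4*I*pi/5))*conj(exp(2*I*pi/5)) + 1*(exp(-2*I*pi/5))*conj(exp(4*I*pi/5)) + 1*(exp(2*I*pi/5))*conj(exp(-4*I*pi/5)) + 1*(exp(-4*I*pi/5))*conj(exp(-2*I*pi/5))]
      = (1/5)[(1) + (exp(2*I*pi/5)) + (exp(4*I*pi/5)) + (exp(-4*I*pi/5)) + (exp(-2*I*pi/5))] = 0/5 = 0
  <chi_0*chi_2, chi_2> = (1/5)[1*(1)*conj(1) + 1*(exp(4*I*pi/5))*conj(exp(4*I*pi/5)) + 1*(exp(-2*I*pi/5))*conj(exp(-2*I*pi/5)) + 1*(exp(2*I*pi/5))*conj(exp(2*I*pi/5)) + 1*(exp(-4*I*pi/5))*conj(exp(-4*I*pi/5))]
      = (1/5)[(1) + (1) + (1) + (1) + (1)] = 5/5 = 1
  <chi_0*chi_2, chi_3> = (1/5)[1*(1)*conj(1) + 1*(exp(4*I*pi/5))*conj(exp(-4*I*pi/5)) + 1*(exp(-2*I*pi/5))*conj(exp(2*I*pi/5)) + 1*(exp(2*I*pi/5))*conj(exp(-2*I*pi/5)) + 1*(exp(-4*I*pi/5))*conj(exp(4*I*pi/5))]
      = (1/5)[(1) + (exp(-2*I*pi/5)) + (exp(-4*I*pi/5)) + (exp(4*I*pi/5)) + (exp(2*I*pi/5))] = 0/5 = 0
  <chi_0*chi_2, chi_4> = (1/5)[1*(1)*conj(1) + 1*(exp(4*I*pi/5))*conj(exp(-2*I*pi/5)) + 1*(exp(-2*I*pi/5))*conj(exp(-4*I*pi/5)) + 1*(exp(2*I*pi/5))*conj(exp(4*I*pi/5)) + 1*(exp(-4*I*pi/5))*conj(exp(2*I*pi/5))]
      = (1/5)[(1) + (exp(-4*I*pi/5)) + (exp(2*I*pi/5)) + (exp(-2*I*pi/5)) + (exp(4*I*pi/5))] = 0/5 = 0
(Exp terms are combined using exp(i*s)*conj(exp(i*t)) = exp(i*(s-t)), and sums of them are collapsed using the identity that for every m > 1 the m distinct m-th roots of unity sum to 0, e.g. 1 + exp(2*I*pi/3) + exp(-2*I*pi/3) = 0.)
Hence the multiplicities are chi_2: 1. Dimension check: dim(chi_0)*dim(chi_2) = 1*1 = 1 and sum (mult * dim) = 1*1 = 1.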